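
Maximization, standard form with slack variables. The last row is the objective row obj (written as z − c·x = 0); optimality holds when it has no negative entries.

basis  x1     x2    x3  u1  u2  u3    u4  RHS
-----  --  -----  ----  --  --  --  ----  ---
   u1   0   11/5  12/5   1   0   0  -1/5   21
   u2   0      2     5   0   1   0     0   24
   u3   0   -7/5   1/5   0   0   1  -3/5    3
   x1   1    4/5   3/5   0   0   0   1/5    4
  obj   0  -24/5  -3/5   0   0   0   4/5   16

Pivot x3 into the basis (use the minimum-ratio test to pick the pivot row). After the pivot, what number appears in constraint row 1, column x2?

Ratio test on column x3 — row 1: 21/(12/5) = 35/4; row 2: 24/5 = 24/5; row 3: 3/(1/5) = 15; row 4: 4/(3/5) = 20/3. Minimum is 24/5 at row 2 (u2 leaves); pivot element 5.
Divide row 2 by 5; eliminate column x3 from the other rows.
Row 1 update in column x2: 11/5 − (12/5)·(2/5) = 31/25.

31/25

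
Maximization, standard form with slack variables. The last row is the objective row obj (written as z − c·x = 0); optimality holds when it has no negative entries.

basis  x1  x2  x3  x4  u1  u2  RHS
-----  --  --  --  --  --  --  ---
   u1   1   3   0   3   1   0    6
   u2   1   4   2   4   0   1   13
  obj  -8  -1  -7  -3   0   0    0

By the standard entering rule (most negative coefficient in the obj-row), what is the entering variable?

x1

Negative obj-row entries: x1: -8, x2: -1, x3: -7, x4: -3.
The most negative is -8 in column x1, so x1 enters.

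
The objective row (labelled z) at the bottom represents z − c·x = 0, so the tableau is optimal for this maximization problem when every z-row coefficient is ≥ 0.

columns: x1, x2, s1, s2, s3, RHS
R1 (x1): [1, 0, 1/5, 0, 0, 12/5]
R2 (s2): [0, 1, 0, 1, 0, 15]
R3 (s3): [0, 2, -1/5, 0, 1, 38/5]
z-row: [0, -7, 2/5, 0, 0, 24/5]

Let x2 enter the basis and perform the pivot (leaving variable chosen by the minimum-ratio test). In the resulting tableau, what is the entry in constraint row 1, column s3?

Ratio test on column x2 — row 1: entry 0 ≤ 0; row 2: 15/1 = 15; row 3: (38/5)/2 = 19/5. Minimum is 19/5 at row 3 (s3 leaves); pivot element 2.
Divide row 3 by 2; eliminate column x2 from the other rows.
Row 1 update in column s3: 0 − 0·(1/2) = 0.

0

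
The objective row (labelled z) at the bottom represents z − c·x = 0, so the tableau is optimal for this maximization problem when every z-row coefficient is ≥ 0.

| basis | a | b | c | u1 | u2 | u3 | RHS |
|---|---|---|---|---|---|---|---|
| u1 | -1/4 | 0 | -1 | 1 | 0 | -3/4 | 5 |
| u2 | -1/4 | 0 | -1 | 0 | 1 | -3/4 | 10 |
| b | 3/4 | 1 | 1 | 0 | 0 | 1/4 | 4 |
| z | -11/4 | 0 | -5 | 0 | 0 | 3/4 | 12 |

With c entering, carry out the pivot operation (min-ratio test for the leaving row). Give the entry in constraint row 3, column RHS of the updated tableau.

Ratio test on column c — row 1: entry -1 ≤ 0; row 2: entry -1 ≤ 0; row 3: 4/1 = 4. Minimum is 4 at row 3 (b leaves); pivot element 1.
Divide row 3 by 1; eliminate column c from the other rows.
In the new row 3, the RHS entry is the old entry divided by the pivot: 4/1 = 4.

4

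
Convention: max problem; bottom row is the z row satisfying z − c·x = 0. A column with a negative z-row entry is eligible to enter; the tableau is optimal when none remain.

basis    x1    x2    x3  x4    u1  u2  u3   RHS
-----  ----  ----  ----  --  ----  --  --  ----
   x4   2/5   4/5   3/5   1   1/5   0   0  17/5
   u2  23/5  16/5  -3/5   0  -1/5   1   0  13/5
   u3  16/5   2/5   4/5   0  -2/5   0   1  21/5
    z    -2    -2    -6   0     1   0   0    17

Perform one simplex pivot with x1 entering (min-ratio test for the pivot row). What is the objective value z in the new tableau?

417/23

Ratio test on column x1 — row 1: (17/5)/(2/5) = 17/2; row 2: (13/5)/(23/5) = 13/23; row 3: (21/5)/(16/5) = 21/16. Minimum is 13/23 at row 2 (u2 leaves); pivot element 23/5.
Pivot on row 2; the z-row RHS becomes 17 − (-2)·(13/23) = 417/23.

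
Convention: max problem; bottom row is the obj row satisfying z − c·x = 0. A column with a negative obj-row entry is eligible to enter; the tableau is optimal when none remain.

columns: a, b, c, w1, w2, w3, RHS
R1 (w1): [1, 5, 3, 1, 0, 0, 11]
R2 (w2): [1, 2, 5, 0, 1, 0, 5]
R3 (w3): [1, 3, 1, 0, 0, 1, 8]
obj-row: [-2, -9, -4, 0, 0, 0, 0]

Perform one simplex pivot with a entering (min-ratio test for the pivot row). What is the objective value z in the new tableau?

Ratio test on column a — row 1: 11/1 = 11; row 2: 5/1 = 5; row 3: 8/1 = 8. Minimum is 5 at row 2 (w2 leaves); pivot element 1.
Pivot on row 2; the obj-row RHS becomes 0 − (-2)·5 = 10.

10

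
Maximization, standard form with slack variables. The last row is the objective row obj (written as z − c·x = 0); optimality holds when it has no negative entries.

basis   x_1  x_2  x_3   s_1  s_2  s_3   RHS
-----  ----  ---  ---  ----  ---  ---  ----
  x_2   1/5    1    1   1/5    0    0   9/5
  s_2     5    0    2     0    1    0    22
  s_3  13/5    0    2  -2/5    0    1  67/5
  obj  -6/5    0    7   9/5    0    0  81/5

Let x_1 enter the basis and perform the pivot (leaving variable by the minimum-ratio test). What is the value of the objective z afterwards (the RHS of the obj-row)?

537/25

Ratio test on column x_1 — row 1: (9/5)/(1/5) = 9; row 2: 22/5 = 22/5; row 3: (67/5)/(13/5) = 67/13. Minimum is 22/5 at row 2 (s_2 leaves); pivot element 5.
Pivot on row 2; the obj-row RHS becomes 81/5 − (-6/5)·(22/5) = 537/25.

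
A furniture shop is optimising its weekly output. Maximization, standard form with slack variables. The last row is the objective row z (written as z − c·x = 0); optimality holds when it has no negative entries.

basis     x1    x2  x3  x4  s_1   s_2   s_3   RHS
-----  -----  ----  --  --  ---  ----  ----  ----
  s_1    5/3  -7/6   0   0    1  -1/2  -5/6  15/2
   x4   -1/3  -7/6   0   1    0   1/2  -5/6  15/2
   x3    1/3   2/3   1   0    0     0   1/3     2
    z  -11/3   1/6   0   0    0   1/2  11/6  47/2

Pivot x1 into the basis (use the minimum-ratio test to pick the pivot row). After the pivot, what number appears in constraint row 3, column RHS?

1/2

Ratio test on column x1 — row 1: (15/2)/(5/3) = 9/2; row 2: entry -1/3 ≤ 0; row 3: 2/(1/3) = 6. Minimum is 9/2 at row 1 (s_1 leaves); pivot element 5/3.
Divide row 1 by 5/3; eliminate column x1 from the other rows.
Row 3 update in column RHS: 2 − (1/3)·(9/2) = 1/2.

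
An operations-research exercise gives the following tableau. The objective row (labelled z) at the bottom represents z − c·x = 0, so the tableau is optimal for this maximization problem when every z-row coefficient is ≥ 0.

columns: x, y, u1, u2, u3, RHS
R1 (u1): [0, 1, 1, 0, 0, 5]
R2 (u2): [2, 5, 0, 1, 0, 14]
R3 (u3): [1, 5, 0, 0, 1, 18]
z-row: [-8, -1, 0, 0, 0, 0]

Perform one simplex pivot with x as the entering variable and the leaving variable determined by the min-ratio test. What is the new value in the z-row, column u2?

Ratio test on column x — row 1: entry 0 ≤ 0; row 2: 14/2 = 7; row 3: 18/1 = 18. Minimum is 7 at row 2 (u2 leaves); pivot element 2.
Divide row 2 by 2; eliminate column x from the other rows.
z-row update in column u2: 0 − (-8)·(1/2) = 4.

4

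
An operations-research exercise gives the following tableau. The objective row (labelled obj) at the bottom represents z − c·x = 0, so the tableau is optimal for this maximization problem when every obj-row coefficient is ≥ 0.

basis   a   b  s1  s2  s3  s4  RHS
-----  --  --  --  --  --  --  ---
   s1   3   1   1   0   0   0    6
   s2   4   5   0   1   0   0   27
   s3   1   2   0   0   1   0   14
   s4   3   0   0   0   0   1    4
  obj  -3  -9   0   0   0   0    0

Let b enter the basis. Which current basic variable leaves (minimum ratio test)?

Column b entries and ratios — s1: 6/1 = 6; s2: 27/5 = 27/5; s3: 14/2 = 7; s4: 0 ≤ 0, skip.
Smallest ratio is 27/5 in the row of s2, so s2 leaves.

s2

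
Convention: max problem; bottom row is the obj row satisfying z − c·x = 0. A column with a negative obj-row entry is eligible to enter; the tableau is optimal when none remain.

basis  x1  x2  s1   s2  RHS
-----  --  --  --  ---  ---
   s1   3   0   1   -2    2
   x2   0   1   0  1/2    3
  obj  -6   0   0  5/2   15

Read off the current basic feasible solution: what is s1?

s1 is basic (row 1); its value is the RHS of that row, 2.

2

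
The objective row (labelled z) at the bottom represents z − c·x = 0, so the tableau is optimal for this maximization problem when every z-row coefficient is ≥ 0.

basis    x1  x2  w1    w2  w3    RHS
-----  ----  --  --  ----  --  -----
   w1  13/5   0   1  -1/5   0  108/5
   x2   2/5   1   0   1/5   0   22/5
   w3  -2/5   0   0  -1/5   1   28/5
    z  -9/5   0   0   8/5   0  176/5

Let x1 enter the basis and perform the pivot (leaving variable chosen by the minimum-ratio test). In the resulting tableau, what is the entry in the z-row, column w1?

Ratio test on column x1 — row 1: (108/5)/(13/5) = 108/13; row 2: (22/5)/(2/5) = 11; row 3: entry -2/5 ≤ 0. Minimum is 108/13 at row 1 (w1 leaves); pivot element 13/5.
Divide row 1 by 13/5; eliminate column x1 from the other rows.
z-row update in column w1: 0 − (-9/5)·(5/13) = 9/13.

9/13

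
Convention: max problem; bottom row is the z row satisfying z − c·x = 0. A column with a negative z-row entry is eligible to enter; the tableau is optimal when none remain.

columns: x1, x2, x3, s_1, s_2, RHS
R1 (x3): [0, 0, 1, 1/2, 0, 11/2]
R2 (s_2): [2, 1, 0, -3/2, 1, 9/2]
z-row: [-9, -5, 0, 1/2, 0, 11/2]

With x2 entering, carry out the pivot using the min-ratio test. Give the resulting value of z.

Ratio test on column x2 — row 1: entry 0 ≤ 0; row 2: (9/2)/1 = 9/2. Minimum is 9/2 at row 2 (s_2 leaves); pivot element 1.
Pivot on row 2; the z-row RHS becomes 11/2 − (-5)·(9/2) = 28.

28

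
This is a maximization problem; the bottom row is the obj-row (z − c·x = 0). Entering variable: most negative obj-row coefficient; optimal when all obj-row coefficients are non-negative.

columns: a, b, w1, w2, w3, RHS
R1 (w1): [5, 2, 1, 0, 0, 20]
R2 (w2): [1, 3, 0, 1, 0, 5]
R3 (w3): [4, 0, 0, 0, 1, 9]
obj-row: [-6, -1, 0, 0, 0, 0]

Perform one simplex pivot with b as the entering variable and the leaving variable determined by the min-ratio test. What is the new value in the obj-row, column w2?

Ratio test on column b — row 1: 20/2 = 10; row 2: 5/3 = 5/3; row 3: entry 0 ≤ 0. Minimum is 5/3 at row 2 (w2 leaves); pivot element 3.
Divide row 2 by 3; eliminate column b from the other rows.
obj-row update in column w2: 0 − (-1)·(1/3) = 1/3.

1/3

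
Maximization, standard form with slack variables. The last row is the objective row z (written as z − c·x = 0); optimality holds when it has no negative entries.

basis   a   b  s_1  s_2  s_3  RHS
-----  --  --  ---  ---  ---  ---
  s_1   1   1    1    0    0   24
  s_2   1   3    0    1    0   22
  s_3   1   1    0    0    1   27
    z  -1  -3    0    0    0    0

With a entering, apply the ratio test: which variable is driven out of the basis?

Column a entries and ratios — s_1: 24/1 = 24; s_2: 22/1 = 22; s_3: 27/1 = 27.
Smallest ratio is 22 in the row of s_2, so s_2 leaves.

s_2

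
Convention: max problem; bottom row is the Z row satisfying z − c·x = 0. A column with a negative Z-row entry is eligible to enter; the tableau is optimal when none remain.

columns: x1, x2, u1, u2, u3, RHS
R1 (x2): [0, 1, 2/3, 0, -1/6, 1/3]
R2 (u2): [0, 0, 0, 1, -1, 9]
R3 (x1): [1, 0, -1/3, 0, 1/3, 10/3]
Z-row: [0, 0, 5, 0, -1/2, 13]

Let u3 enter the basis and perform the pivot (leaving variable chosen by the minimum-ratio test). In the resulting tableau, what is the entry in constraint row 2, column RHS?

19

Ratio test on column u3 — row 1: entry -1/6 ≤ 0; row 2: entry -1 ≤ 0; row 3: (10/3)/(1/3) = 10. Minimum is 10 at row 3 (x1 leaves); pivot element 1/3.
Divide row 3 by 1/3; eliminate column u3 from the other rows.
Row 2 update in column RHS: 9 − (-1)·10 = 19.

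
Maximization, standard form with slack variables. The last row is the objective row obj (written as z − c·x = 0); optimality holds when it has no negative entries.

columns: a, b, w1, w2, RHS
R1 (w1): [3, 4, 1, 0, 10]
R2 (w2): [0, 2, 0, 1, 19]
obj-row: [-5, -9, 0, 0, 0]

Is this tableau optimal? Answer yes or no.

no

The obj-row has a negative entry -9 in column b, so it is not optimal.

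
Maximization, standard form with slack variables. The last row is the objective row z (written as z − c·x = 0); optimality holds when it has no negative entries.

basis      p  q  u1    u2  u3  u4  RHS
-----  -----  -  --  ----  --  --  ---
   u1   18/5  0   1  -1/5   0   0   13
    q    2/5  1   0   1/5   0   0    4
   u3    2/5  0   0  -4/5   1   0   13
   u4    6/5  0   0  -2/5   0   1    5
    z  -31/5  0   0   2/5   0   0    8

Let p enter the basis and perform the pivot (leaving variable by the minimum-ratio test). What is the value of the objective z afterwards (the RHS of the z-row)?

Ratio test on column p — row 1: 13/(18/5) = 65/18; row 2: 4/(2/5) = 10; row 3: 13/(2/5) = 65/2; row 4: 5/(6/5) = 25/6. Minimum is 65/18 at row 1 (u1 leaves); pivot element 18/5.
Pivot on row 1; the z-row RHS becomes 8 − (-31/5)·(65/18) = 547/18.

547/18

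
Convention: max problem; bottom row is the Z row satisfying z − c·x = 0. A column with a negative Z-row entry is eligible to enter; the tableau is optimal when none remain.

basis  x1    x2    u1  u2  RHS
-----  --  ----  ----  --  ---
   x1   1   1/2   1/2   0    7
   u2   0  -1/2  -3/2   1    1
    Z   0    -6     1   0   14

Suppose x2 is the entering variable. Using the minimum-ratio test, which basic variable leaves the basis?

x1

Column x2 entries and ratios — x1: 7/(1/2) = 14; u2: -1/2 ≤ 0, skip.
Smallest ratio is 14 in the row of x1, so x1 leaves.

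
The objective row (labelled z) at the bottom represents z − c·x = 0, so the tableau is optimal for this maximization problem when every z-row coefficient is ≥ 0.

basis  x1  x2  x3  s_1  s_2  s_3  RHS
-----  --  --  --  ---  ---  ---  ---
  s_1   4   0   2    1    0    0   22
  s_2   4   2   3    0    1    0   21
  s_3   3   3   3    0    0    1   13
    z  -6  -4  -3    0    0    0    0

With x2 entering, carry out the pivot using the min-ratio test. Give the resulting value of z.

52/3

Ratio test on column x2 — row 1: entry 0 ≤ 0; row 2: 21/2 = 21/2; row 3: 13/3 = 13/3. Minimum is 13/3 at row 3 (s_3 leaves); pivot element 3.
Pivot on row 3; the z-row RHS becomes 0 − (-4)·(13/3) = 52/3.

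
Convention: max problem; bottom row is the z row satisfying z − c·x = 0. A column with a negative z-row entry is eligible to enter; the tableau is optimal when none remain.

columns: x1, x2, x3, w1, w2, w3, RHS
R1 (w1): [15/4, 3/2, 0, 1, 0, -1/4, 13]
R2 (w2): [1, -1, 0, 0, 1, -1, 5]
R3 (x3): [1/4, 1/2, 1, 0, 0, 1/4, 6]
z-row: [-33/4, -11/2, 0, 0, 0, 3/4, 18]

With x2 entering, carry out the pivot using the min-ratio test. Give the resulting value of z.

Ratio test on column x2 — row 1: 13/(3/2) = 26/3; row 2: entry -1 ≤ 0; row 3: 6/(1/2) = 12. Minimum is 26/3 at row 1 (w1 leaves); pivot element 3/2.
Pivot on row 1; the z-row RHS becomes 18 − (-11/2)·(26/3) = 197/3.

197/3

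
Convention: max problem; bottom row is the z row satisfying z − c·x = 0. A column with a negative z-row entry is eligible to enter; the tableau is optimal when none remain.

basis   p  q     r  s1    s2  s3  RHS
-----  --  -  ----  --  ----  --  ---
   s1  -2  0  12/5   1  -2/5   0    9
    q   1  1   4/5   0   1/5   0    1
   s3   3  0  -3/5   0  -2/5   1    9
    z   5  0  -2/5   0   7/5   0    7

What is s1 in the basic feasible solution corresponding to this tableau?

s1 is basic (row 1); its value is the RHS of that row, 9.

9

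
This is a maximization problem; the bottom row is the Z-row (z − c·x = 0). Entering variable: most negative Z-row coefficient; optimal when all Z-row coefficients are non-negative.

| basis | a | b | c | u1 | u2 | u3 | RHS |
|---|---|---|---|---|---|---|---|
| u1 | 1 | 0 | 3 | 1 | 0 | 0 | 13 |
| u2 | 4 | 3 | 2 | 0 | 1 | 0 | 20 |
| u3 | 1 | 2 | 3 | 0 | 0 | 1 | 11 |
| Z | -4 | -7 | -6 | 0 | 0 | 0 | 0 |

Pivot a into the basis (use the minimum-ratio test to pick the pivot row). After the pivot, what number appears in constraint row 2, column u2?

Ratio test on column a — row 1: 13/1 = 13; row 2: 20/4 = 5; row 3: 11/1 = 11. Minimum is 5 at row 2 (u2 leaves); pivot element 4.
Divide row 2 by 4; eliminate column a from the other rows.
In the new row 2, the u2 entry is the old entry divided by the pivot: 1/4 = 1/4.

1/4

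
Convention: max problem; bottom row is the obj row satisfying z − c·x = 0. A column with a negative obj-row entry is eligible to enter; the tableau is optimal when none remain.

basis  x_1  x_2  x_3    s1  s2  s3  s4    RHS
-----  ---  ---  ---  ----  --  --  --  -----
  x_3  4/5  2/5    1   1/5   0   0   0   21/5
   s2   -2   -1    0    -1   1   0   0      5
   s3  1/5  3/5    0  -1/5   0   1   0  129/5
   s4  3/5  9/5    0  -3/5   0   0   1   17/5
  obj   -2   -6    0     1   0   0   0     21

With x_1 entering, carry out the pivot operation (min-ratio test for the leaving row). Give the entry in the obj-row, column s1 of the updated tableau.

Ratio test on column x_1 — row 1: (21/5)/(4/5) = 21/4; row 2: entry -2 ≤ 0; row 3: (129/5)/(1/5) = 129; row 4: (17/5)/(3/5) = 17/3. Minimum is 21/4 at row 1 (x_3 leaves); pivot element 4/5.
Divide row 1 by 4/5; eliminate column x_1 from the other rows.
obj-row update in column s1: 1 − (-2)·(1/4) = 3/2.

3/2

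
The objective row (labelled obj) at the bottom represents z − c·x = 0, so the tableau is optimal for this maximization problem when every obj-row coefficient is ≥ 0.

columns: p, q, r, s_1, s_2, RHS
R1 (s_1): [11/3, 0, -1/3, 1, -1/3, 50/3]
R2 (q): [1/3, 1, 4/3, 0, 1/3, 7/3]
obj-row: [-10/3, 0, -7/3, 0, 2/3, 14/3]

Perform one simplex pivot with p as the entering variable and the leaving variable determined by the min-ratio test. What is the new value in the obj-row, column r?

Ratio test on column p — row 1: (50/3)/(11/3) = 50/11; row 2: (7/3)/(1/3) = 7. Minimum is 50/11 at row 1 (s_1 leaves); pivot element 11/3.
Divide row 1 by 11/3; eliminate column p from the other rows.
obj-row update in column r: -7/3 − (-10/3)·(-1/11) = -29/11.

-29/11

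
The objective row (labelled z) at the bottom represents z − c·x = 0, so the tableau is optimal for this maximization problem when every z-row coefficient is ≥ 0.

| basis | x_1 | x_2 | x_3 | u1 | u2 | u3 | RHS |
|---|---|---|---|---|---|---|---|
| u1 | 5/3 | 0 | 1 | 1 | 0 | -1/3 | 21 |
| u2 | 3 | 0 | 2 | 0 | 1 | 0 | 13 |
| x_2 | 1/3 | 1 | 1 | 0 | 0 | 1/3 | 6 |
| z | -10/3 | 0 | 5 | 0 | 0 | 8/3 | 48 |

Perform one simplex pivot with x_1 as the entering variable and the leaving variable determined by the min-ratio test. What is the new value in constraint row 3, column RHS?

41/9

Ratio test on column x_1 — row 1: 21/(5/3) = 63/5; row 2: 13/3 = 13/3; row 3: 6/(1/3) = 18. Minimum is 13/3 at row 2 (u2 leaves); pivot element 3.
Divide row 2 by 3; eliminate column x_1 from the other rows.
Row 3 update in column RHS: 6 − (1/3)·(13/3) = 41/9.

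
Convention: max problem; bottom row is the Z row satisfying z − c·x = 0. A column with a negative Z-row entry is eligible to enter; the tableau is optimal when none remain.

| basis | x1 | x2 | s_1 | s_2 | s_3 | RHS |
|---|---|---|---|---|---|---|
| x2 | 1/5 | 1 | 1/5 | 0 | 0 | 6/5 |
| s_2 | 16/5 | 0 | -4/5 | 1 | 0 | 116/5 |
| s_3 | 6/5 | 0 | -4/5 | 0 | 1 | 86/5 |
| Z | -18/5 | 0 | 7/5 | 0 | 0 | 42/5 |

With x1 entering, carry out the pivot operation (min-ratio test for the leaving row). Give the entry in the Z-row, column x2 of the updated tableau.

18

Ratio test on column x1 — row 1: (6/5)/(1/5) = 6; row 2: (116/5)/(16/5) = 29/4; row 3: (86/5)/(6/5) = 43/3. Minimum is 6 at row 1 (x2 leaves); pivot element 1/5.
Divide row 1 by 1/5; eliminate column x1 from the other rows.
Z-row update in column x2: 0 − (-18/5)·5 = 18.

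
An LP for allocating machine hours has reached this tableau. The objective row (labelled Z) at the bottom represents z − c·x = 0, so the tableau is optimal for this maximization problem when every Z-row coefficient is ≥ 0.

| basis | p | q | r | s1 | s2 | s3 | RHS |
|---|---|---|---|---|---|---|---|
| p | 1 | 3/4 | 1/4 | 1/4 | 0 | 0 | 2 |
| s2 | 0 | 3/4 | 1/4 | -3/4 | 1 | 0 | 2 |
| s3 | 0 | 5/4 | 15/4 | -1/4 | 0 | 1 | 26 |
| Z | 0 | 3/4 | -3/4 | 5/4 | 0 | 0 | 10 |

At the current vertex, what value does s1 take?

s1 is not in the basis, so in the current basic feasible solution s1 = 0.

0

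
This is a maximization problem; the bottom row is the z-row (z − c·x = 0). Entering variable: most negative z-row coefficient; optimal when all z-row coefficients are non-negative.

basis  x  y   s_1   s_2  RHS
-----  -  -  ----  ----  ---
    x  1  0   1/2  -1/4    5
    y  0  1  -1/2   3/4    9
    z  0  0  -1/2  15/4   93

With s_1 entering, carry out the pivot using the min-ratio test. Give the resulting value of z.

Ratio test on column s_1 — row 1: 5/(1/2) = 10; row 2: entry -1/2 ≤ 0. Minimum is 10 at row 1 (x leaves); pivot element 1/2.
Pivot on row 1; the z-row RHS becomes 93 − (-1/2)·10 = 98.

98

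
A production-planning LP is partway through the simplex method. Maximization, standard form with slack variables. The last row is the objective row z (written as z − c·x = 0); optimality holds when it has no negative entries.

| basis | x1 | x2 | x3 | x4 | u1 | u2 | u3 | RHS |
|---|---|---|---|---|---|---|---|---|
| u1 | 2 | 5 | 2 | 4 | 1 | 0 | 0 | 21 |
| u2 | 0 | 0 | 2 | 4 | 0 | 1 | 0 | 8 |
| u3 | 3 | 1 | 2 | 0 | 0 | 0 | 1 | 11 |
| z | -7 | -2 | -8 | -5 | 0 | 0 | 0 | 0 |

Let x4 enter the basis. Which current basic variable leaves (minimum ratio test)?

Column x4 entries and ratios — u1: 21/4 = 21/4; u2: 8/4 = 2; u3: 0 ≤ 0, skip.
Smallest ratio is 2 in the row of u2, so u2 leaves.

u2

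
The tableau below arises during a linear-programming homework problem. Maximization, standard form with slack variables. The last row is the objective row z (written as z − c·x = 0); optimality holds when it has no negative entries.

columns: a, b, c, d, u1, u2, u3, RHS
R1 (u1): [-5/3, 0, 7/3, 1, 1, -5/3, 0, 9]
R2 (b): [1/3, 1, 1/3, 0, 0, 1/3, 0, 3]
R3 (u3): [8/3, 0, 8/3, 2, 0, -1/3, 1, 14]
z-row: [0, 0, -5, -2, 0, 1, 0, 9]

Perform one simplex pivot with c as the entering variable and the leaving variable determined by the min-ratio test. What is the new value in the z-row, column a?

Ratio test on column c — row 1: 9/(7/3) = 27/7; row 2: 3/(1/3) = 9; row 3: 14/(8/3) = 21/4. Minimum is 27/7 at row 1 (u1 leaves); pivot element 7/3.
Divide row 1 by 7/3; eliminate column c from the other rows.
z-row update in column a: 0 − (-5)·(-5/7) = -25/7.

-25/7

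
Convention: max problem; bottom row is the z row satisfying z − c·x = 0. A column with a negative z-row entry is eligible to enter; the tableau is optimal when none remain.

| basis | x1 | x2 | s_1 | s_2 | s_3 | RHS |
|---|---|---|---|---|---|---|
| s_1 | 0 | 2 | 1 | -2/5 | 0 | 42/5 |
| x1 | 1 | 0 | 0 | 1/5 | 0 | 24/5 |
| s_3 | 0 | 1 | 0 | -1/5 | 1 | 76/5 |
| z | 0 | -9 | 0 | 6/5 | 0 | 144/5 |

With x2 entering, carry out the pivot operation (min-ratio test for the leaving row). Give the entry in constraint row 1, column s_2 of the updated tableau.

Ratio test on column x2 — row 1: (42/5)/2 = 21/5; row 2: entry 0 ≤ 0; row 3: (76/5)/1 = 76/5. Minimum is 21/5 at row 1 (s_1 leaves); pivot element 2.
Divide row 1 by 2; eliminate column x2 from the other rows.
In the new row 1, the s_2 entry is the old entry divided by the pivot: (-2/5)/2 = -1/5.

-1/5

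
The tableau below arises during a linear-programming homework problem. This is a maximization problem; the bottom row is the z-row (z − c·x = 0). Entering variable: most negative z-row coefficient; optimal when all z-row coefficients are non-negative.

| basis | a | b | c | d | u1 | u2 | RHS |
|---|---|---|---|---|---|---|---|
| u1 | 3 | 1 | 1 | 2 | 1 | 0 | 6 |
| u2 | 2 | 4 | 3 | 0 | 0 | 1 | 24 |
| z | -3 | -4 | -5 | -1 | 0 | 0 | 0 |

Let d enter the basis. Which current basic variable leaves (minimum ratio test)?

Column d entries and ratios — u1: 6/2 = 3; u2: 0 ≤ 0, skip.
Smallest ratio is 3 in the row of u1, so u1 leaves.

u1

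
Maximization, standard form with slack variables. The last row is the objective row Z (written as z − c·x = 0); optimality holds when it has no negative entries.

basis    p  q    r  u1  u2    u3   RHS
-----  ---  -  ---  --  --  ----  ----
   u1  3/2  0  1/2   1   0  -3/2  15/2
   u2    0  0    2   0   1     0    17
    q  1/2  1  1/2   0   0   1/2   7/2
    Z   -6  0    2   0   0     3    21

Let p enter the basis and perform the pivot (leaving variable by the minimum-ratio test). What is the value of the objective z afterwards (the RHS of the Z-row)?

Ratio test on column p — row 1: (15/2)/(3/2) = 5; row 2: entry 0 ≤ 0; row 3: (7/2)/(1/2) = 7. Minimum is 5 at row 1 (u1 leaves); pivot element 3/2.
Pivot on row 1; the Z-row RHS becomes 21 − (-6)·5 = 51.

51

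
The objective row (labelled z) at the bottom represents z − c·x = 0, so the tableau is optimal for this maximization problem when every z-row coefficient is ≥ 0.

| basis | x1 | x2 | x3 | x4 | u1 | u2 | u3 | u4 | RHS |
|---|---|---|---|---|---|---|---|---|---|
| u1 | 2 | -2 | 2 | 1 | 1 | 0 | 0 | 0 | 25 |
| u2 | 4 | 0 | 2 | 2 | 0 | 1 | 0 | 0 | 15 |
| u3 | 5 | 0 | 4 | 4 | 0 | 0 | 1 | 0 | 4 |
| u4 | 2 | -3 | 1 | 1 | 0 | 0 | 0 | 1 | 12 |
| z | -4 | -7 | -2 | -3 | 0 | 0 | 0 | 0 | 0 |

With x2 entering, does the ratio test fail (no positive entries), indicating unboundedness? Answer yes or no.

yes

Every constraint-row entry in column x2 is ≤ 0, so increasing x2 is unbounded.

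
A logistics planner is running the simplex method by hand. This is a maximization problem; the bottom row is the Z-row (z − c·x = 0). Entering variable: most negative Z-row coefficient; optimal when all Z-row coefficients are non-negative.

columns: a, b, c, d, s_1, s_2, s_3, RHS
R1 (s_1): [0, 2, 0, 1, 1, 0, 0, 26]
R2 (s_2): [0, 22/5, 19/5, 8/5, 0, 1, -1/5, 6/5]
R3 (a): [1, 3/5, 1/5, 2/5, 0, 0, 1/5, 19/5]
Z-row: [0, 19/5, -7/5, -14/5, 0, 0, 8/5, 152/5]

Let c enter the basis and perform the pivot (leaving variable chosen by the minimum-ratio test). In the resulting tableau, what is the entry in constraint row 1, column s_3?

Ratio test on column c — row 1: entry 0 ≤ 0; row 2: (6/5)/(19/5) = 6/19; row 3: (19/5)/(1/5) = 19. Minimum is 6/19 at row 2 (s_2 leaves); pivot element 19/5.
Divide row 2 by 19/5; eliminate column c from the other rows.
Row 1 update in column s_3: 0 − 0·(-1/19) = 0.

0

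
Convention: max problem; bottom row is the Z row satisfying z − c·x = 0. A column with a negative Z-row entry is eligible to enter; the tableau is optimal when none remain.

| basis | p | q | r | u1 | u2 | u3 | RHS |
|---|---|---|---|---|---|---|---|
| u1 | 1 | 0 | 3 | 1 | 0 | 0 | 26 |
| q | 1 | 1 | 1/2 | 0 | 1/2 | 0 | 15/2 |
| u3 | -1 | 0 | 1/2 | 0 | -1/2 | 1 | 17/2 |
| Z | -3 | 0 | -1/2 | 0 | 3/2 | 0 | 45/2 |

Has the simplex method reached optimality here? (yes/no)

The Z-row has a negative entry -3 in column p, so it is not optimal.

no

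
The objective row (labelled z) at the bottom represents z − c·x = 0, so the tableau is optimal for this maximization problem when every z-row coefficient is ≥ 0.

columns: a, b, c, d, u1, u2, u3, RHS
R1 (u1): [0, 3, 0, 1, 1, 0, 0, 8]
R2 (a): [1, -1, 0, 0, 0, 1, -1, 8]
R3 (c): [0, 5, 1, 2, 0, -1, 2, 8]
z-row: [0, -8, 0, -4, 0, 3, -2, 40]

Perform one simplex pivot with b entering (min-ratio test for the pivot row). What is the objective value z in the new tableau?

264/5

Ratio test on column b — row 1: 8/3 = 8/3; row 2: entry -1 ≤ 0; row 3: 8/5 = 8/5. Minimum is 8/5 at row 3 (c leaves); pivot element 5.
Pivot on row 3; the z-row RHS becomes 40 − (-8)·(8/5) = 264/5.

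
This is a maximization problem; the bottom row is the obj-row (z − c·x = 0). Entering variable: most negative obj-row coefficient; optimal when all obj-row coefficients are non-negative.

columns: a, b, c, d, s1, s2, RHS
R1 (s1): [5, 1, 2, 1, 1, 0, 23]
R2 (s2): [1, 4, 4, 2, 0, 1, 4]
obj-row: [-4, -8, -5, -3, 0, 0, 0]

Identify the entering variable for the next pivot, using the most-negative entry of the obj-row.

b

Negative obj-row entries: a: -4, b: -8, c: -5, d: -3.
The most negative is -8 in column b, so b enters.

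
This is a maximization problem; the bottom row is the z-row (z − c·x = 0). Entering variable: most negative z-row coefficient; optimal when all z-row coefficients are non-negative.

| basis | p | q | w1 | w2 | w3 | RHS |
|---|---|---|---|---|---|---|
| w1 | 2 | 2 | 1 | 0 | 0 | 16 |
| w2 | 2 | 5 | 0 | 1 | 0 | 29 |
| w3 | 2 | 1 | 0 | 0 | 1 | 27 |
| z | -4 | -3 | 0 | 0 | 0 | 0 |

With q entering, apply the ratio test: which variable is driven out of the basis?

Column q entries and ratios — w1: 16/2 = 8; w2: 29/5 = 29/5; w3: 27/1 = 27.
Smallest ratio is 29/5 in the row of w2, so w2 leaves.

w2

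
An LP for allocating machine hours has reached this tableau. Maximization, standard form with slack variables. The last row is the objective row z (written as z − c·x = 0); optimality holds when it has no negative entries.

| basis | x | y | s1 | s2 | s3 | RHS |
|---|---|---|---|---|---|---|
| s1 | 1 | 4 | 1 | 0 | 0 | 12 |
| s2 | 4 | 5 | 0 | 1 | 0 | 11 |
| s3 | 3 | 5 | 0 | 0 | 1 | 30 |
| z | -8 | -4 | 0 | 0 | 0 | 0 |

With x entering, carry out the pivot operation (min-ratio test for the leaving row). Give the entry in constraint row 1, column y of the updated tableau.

11/4

Ratio test on column x — row 1: 12/1 = 12; row 2: 11/4 = 11/4; row 3: 30/3 = 10. Minimum is 11/4 at row 2 (s2 leaves); pivot element 4.
Divide row 2 by 4; eliminate column x from the other rows.
Row 1 update in column y: 4 − 1·(5/4) = 11/4.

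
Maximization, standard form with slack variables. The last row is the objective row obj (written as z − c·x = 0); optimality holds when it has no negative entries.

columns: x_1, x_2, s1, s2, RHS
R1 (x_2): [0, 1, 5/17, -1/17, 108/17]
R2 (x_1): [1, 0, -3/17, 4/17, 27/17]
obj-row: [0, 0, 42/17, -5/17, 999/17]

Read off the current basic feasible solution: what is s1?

0

s1 is not in the basis, so in the current basic feasible solution s1 = 0.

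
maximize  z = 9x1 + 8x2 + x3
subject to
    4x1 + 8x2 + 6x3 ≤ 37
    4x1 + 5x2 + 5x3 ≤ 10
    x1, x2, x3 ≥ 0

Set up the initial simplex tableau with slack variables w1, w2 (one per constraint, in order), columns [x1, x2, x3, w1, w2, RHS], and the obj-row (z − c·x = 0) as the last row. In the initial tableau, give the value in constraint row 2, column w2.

Slack w2 belongs to constraint 2; its column is the unit vector e_2, so the entry in row 2 is 1.

1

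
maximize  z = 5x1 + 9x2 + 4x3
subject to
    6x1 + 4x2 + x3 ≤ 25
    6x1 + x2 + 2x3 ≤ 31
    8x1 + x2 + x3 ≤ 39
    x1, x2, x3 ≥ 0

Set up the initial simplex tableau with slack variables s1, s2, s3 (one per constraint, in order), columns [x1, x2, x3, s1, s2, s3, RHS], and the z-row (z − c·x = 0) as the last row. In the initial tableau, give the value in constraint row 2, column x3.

2

Constraint 2 has coefficient 2 on x3.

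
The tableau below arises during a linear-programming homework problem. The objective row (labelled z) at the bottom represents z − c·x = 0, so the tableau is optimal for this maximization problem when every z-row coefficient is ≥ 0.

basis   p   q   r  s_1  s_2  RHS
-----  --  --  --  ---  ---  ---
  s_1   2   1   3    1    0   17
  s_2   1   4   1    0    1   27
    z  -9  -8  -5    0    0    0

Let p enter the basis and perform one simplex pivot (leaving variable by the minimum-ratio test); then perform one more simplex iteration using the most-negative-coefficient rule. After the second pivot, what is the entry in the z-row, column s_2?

1

Ratio test on column p — row 1: 17/2 = 17/2; row 2: 27/1 = 27. Minimum is 17/2 at row 1 (s_1 leaves); pivot element 2.
Divide row 1 by 2; eliminate column p from the other rows.
Second iteration: most negative z-row entry is -7/2 in column q, so q enters.
Ratio test on column q — row 1: (17/2)/(1/2) = 17; row 2: (37/2)/(7/2) = 37/7. Minimum is 37/7 at row 2 (s_2 leaves); pivot element 7/2.
Divide row 2 by 7/2; eliminate column q from the other rows.
After both pivots, the entry at the z-row, column s_2 is 1.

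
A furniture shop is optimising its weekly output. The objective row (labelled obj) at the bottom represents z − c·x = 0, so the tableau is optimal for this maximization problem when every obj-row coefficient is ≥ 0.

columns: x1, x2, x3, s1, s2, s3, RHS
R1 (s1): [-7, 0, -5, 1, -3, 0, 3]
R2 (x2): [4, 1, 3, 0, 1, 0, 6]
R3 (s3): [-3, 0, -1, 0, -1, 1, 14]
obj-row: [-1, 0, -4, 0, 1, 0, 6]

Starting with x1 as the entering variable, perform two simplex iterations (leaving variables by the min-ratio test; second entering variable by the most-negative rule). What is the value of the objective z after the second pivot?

Ratio test on column x1 — row 1: entry -7 ≤ 0; row 2: 6/4 = 3/2; row 3: entry -3 ≤ 0. Minimum is 3/2 at row 2 (x2 leaves); pivot element 4.
Pivot on row 2; the obj-row RHS becomes 6 − (-1)·(3/2) = 15/2.
Next entering variable (most negative obj-row entry -13/4): x3.
Ratio test on column x3 — row 1: (27/2)/(1/4) = 54; row 2: (3/2)/(3/4) = 2; row 3: (37/2)/(5/4) = 74/5. Minimum is 2 at row 2 (x1 leaves); pivot element 3/4.
After the second pivot the obj-row RHS is 15/2 − (-13/4)·2 = 14.

14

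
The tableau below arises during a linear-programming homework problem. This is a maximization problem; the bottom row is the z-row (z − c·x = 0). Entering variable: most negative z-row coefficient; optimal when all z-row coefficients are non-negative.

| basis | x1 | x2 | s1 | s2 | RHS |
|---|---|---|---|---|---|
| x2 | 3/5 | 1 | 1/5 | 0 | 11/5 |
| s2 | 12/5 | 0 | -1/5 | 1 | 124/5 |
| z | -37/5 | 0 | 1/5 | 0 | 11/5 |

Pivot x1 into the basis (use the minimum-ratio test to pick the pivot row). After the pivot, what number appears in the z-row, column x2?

Ratio test on column x1 — row 1: (11/5)/(3/5) = 11/3; row 2: (124/5)/(12/5) = 31/3. Minimum is 11/3 at row 1 (x2 leaves); pivot element 3/5.
Divide row 1 by 3/5; eliminate column x1 from the other rows.
z-row update in column x2: 0 − (-37/5)·(5/3) = 37/3.

37/3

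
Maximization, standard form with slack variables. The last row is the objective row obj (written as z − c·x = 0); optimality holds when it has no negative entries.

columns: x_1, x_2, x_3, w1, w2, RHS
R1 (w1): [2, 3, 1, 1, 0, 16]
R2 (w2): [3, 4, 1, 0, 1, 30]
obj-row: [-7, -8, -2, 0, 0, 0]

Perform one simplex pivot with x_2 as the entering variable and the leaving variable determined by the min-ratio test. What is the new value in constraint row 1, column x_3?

Ratio test on column x_2 — row 1: 16/3 = 16/3; row 2: 30/4 = 15/2. Minimum is 16/3 at row 1 (w1 leaves); pivot element 3.
Divide row 1 by 3; eliminate column x_2 from the other rows.
In the new row 1, the x_3 entry is the old entry divided by the pivot: 1/3 = 1/3.

1/3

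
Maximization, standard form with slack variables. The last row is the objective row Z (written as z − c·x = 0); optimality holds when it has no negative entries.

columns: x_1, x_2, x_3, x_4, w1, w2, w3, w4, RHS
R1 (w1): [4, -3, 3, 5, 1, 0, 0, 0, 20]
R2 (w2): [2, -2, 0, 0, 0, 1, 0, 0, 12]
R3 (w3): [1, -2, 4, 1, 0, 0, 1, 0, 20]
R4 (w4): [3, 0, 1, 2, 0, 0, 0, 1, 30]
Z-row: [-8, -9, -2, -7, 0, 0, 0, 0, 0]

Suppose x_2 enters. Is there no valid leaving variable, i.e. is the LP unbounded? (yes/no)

Every constraint-row entry in column x_2 is ≤ 0, so increasing x_2 is unbounded.

yes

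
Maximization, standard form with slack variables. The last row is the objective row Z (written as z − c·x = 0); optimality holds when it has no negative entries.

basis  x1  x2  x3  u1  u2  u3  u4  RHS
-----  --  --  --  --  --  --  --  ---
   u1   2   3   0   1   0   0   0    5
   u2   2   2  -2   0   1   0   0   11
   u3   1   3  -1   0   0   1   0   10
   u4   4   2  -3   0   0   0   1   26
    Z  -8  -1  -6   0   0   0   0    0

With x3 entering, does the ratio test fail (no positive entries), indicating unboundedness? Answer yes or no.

Every constraint-row entry in column x3 is ≤ 0, so increasing x3 is unbounded.

yes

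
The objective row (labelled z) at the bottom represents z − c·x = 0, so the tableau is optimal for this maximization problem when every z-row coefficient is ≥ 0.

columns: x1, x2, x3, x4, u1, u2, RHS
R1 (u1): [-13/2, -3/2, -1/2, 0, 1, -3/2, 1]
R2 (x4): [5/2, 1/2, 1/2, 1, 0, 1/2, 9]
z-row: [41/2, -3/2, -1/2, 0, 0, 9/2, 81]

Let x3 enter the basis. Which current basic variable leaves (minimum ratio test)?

Column x3 entries and ratios — u1: -1/2 ≤ 0, skip; x4: 9/(1/2) = 18.
Smallest ratio is 18 in the row of x4, so x4 leaves.

x4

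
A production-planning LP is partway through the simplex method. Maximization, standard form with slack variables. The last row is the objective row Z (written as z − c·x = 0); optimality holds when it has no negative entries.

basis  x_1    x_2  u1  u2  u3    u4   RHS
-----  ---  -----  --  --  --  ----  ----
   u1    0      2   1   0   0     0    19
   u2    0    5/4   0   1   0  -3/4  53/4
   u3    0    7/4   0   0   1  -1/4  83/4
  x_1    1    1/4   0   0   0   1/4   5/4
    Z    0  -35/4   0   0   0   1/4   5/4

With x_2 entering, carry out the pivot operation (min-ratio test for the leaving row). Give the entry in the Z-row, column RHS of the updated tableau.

Ratio test on column x_2 — row 1: 19/2 = 19/2; row 2: (53/4)/(5/4) = 53/5; row 3: (83/4)/(7/4) = 83/7; row 4: (5/4)/(1/4) = 5. Minimum is 5 at row 4 (x_1 leaves); pivot element 1/4.
Divide row 4 by 1/4; eliminate column x_2 from the other rows.
Z-row update in column RHS: 5/4 − (-35/4)·5 = 45.

45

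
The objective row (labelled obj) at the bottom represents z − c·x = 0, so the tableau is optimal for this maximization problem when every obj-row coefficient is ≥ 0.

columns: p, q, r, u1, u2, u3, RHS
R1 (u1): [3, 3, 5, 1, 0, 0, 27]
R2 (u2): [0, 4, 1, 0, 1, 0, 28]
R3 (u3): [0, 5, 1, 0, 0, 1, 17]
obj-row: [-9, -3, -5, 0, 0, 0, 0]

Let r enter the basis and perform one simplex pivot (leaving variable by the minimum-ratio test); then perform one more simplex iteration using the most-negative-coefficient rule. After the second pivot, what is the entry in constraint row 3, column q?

5

Ratio test on column r — row 1: 27/5 = 27/5; row 2: 28/1 = 28; row 3: 17/1 = 17. Minimum is 27/5 at row 1 (u1 leaves); pivot element 5.
Divide row 1 by 5; eliminate column r from the other rows.
Second iteration: most negative obj-row entry is -6 in column p, so p enters.
Ratio test on column p — row 1: (27/5)/(3/5) = 9; row 2: entry -3/5 ≤ 0; row 3: entry -3/5 ≤ 0. Minimum is 9 at row 1 (r leaves); pivot element 3/5.
Divide row 1 by 3/5; eliminate column p from the other rows.
After both pivots, the entry at constraint row 3, column q is 5.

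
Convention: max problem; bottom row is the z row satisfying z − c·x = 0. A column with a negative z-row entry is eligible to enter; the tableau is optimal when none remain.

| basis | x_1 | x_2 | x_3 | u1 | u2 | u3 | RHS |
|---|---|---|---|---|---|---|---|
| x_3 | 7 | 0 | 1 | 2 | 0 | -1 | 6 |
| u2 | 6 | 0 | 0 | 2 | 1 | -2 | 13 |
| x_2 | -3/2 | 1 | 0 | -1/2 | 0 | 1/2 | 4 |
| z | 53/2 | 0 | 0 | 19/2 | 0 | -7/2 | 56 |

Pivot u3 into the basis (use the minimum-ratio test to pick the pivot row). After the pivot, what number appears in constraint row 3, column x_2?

Ratio test on column u3 — row 1: entry -1 ≤ 0; row 2: entry -2 ≤ 0; row 3: 4/(1/2) = 8. Minimum is 8 at row 3 (x_2 leaves); pivot element 1/2.
Divide row 3 by 1/2; eliminate column u3 from the other rows.
In the new row 3, the x_2 entry is the old entry divided by the pivot: 1/(1/2) = 2.

2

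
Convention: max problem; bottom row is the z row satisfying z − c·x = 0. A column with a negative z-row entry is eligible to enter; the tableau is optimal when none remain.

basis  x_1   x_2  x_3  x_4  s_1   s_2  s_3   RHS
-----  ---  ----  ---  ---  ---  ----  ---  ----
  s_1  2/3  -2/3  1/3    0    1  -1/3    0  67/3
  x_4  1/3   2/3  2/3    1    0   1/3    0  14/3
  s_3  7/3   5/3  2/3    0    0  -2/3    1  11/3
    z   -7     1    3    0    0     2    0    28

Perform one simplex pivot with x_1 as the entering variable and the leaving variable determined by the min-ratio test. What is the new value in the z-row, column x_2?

6

Ratio test on column x_1 — row 1: (67/3)/(2/3) = 67/2; row 2: (14/3)/(1/3) = 14; row 3: (11/3)/(7/3) = 11/7. Minimum is 11/7 at row 3 (s_3 leaves); pivot element 7/3.
Divide row 3 by 7/3; eliminate column x_1 from the other rows.
z-row update in column x_2: 1 − (-7)·(5/7) = 6.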